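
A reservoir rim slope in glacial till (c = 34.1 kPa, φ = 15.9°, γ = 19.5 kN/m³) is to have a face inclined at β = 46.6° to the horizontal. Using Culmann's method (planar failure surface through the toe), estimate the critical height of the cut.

H_c = 34.88 m

Culmann's analysis gives the critical failure plane at α_cr = (β + φ)/2 = (46.6 + 15.9)/2 = 31.2°, and the critical height
H_c = (4c/γ) · sinβ cosφ / [1 − cos(β − φ)]
    = (4·34.1/19.5) · sin46.6°·cos15.9° / [1 − cos(30.7°)]
    = 6.995 · 0.7266·0.9617 / [1 − 0.8599]
    = 6.995 · 0.6988 / 0.1401
    = 34.88 m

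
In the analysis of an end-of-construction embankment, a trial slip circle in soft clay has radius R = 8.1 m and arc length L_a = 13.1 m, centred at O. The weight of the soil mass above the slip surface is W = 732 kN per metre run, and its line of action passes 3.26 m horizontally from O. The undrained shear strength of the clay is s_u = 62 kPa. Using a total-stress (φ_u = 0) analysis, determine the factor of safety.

FS = 2.76

Taking moments about the centre O, the resisting moment is provided by the undrained shear strength acting along the arc:
M_R = s_u·L_a·R = 62·13.10·8.1 = 6578.8 kN·m/m
M_D = W·d = 732·3.26 = 2386.3 kN·m/m
FS = M_R / M_D = 6578.8 / 2386.3 = 2.757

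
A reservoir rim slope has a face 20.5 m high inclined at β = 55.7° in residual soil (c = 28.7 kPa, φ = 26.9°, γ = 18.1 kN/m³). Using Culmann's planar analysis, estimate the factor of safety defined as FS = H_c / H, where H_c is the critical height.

FS = 1.84

H_c = (4c/γ) · sinβ cosφ / [1 − cos(β − φ)]
    = (4·28.7/18.1) · sin55.7°·cos26.9° / [1 − cos28.8°]
    = 6.343 · 0.7367 / 0.1237 = 37.78 m
FS = H_c / H = 37.78 / 20.5 = 1.843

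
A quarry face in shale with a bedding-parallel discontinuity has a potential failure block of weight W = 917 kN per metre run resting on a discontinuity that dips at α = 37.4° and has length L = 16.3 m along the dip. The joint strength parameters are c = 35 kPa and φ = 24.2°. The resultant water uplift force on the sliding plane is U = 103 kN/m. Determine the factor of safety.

FS = 1.53

Resolving the block weight along and normal to the plane and applying the Mohr–Coulomb strength on the joint:
N' = W cosα − U = 917·cos37.4° − 103 = 625.5 kN/m
Driving force T = W sinα = 917·sin37.4° = 557.0 kN/m
Resisting force R = c·L + N'·tanφ = 35·16.3 + 625.5·tan24.2° = 570.5 + 281.1 = 851.6 kN/m
FS = R / T = 851.6 / 557.0 = 1.529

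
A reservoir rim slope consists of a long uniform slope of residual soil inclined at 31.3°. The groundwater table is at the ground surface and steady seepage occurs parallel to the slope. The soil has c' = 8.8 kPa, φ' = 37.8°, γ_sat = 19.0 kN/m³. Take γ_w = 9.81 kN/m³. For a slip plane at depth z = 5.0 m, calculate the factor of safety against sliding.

FS = 0.83

With seepage parallel to the slope and the water table at the surface, the effective normal stress on the slip plane uses the buoyant unit weight γ' = γ_sat − γ_w while the driving shear stress uses γ_sat:
FS = [c' + γ' z cos²β tanφ'] / [γ_sat z sinβ cosβ]
γ' = 19.0 − 9.81 = 9.19 kN/m³
Numerator = 8.8 + 9.19·5.0·cos²31.3°·tan37.8° = 8.8 + 9.19·5.0·0.7301·0.7757 = 34.823 kPa
Denominator = 19.0·5.0·sin31.3°·cos31.3° = 19.0·5.0·0.5195·0.8545 = 42.171 kPa
FS = 34.823 / 42.171 = 0.826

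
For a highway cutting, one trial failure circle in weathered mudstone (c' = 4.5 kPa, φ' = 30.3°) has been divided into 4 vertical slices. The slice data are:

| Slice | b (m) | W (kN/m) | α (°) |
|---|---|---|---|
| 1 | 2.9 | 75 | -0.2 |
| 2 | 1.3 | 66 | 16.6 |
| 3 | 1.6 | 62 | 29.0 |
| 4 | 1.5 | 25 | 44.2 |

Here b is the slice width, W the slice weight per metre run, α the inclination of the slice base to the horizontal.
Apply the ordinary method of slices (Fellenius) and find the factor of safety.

Ordinary method of slices: FS = Σ[c'·Δl_i + (W_i cosα_i)·tanφ'] / Σ W_i sinα_i, with Δl_i = b_i / cosα_i.
Slice 1: Δl = 2.9/cos(-0.2°) = 2.900 m; N'_1 = 75·cos(-0.2°) = 75.0; c'Δl = 13.05; W sinα = -0.3
Slice 2: Δl = 1.3/cos16.6° = 1.357 m; N'_2 = 66·cos16.6° = 63.2; c'Δl = 6.10; W sinα = 18.9
Slice 3: Δl = 1.6/cos29.0° = 1.829 m; N'_3 = 62·cos29.0° = 54.2; c'Δl = 8.23; W sinα = 30.1
Slice 4: Δl = 1.5/cos44.2° = 2.092 m; N'_4 = 25·cos44.2° = 17.9; c'Δl = 9.42; W sinα = 17.4
Σc'Δl = 36.8 kN/m; ΣN' = 210.4 kN/m; ΣW sinα = 66.1 kN/m
Resisting = 36.8 + 210.4·tan30.3° = 36.8 + 122.9 = 159.7 kN/m
FS = 159.7 / 66.1 = 2.417

FS = 2.42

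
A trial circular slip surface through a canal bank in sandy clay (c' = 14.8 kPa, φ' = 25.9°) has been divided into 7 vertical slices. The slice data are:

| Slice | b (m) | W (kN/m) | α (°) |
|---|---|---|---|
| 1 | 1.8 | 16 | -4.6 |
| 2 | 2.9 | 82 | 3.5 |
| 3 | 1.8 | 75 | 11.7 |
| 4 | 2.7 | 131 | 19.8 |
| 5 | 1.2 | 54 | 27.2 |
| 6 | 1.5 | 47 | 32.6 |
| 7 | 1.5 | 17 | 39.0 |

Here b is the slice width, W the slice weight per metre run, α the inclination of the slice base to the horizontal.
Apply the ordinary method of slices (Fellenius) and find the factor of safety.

FS = 3.28

Ordinary method of slices: FS = Σ[c'·Δl_i + (W_i cosα_i)·tanφ'] / Σ W_i sinα_i, with Δl_i = b_i / cosα_i.
Slice 1: Δl = 1.8/cos(-4.6°) = 1.806 m; N'_1 = 16·cos(-4.6°) = 15.9; c'Δl = 26.73; W sinα = -1.3
Slice 2: Δl = 2.9/cos3.5° = 2.905 m; N'_2 = 82·cos3.5° = 81.8; c'Δl = 43.00; W sinα = 5.0
Slice 3: Δl = 1.8/cos11.7° = 1.838 m; N'_3 = 75·cos11.7° = 73.4; c'Δl = 27.21; W sinα = 15.2
Slice 4: Δl = 2.7/cos19.8° = 2.870 m; N'_4 = 131·cos19.8° = 123.3; c'Δl = 42.47; W sinα = 44.4
Slice 5: Δl = 1.2/cos27.2° = 1.349 m; N'_5 = 54·cos27.2° = 48.0; c'Δl = 19.97; W sinα = 24.7
Slice 6: Δl = 1.5/cos32.6° = 1.781 m; N'_6 = 47·cos32.6° = 39.6; c'Δl = 26.35; W sinα = 25.3
Slice 7: Δl = 1.5/cos39.0° = 1.930 m; N'_7 = 17·cos39.0° = 13.2; c'Δl = 28.57; W sinα = 10.7
Σc'Δl = 214.3 kN/m; ΣN' = 395.3 kN/m; ΣW sinα = 124.0 kN/m
Resisting = 214.3 + 395.3·tan25.9° = 214.3 + 192.0 = 406.2 kN/m
FS = 406.2 / 124.0 = 3.276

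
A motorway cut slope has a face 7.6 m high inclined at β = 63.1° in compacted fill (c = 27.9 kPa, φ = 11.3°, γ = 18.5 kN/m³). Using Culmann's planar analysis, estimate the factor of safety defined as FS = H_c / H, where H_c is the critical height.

H_c = (4c/γ) · sinβ cosφ / [1 − cos(β − φ)]
    = (4·27.9/18.5) · sin63.1°·cos11.3° / [1 − cos51.8°]
    = 6.032 · 0.8745 / 0.3816 = 13.82 m
FS = H_c / H = 13.82 / 7.6 = 1.819

FS = 1.82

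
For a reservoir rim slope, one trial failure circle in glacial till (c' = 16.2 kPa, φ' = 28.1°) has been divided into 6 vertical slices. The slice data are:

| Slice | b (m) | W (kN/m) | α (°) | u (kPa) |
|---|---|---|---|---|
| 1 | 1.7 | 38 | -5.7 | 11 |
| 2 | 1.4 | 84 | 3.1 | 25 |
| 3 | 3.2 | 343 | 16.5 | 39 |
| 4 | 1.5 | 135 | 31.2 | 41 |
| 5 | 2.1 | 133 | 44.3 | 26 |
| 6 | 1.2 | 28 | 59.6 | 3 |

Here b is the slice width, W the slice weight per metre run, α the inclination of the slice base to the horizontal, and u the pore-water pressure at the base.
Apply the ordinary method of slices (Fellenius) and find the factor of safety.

FS = 1.40

Ordinary method of slices: FS = Σ[c'·Δl_i + (W_i cosα_i − u_i·Δl_i)·tanφ'] / Σ W_i sinα_i, with Δl_i = b_i / cosα_i.
Slice 1: Δl = 1.7/cos(-5.7°) = 1.708 m; N'_1 = 38·cos(-5.7°) − 11·1.708 = 19.0; c'Δl = 27.68; W sinα = -3.8
Slice 2: Δl = 1.4/cos3.1° = 1.402 m; N'_2 = 84·cos3.1° − 25·1.402 = 48.8; c'Δl = 22.71; W sinα = 4.5
Slice 3: Δl = 3.2/cos16.5° = 3.337 m; N'_3 = 343·cos16.5° − 39·3.337 = 198.7; c'Δl = 54.07; W sinα = 97.4
Slice 4: Δl = 1.5/cos31.2° = 1.754 m; N'_4 = 135·cos31.2° − 41·1.754 = 43.6; c'Δl = 28.41; W sinα = 69.9
Slice 5: Δl = 2.1/cos44.3° = 2.934 m; N'_5 = 133·cos44.3° − 26·2.934 = 18.9; c'Δl = 47.53; W sinα = 92.9
Slice 6: Δl = 1.2/cos59.6° = 2.371 m; N'_6 = 28·cos59.6° − 3·2.371 = 7.1; c'Δl = 38.42; W sinα = 24.2
Σc'Δl = 218.8 kN/m; ΣN' = 336.1 kN/m; ΣW sinα = 285.2 kN/m
Resisting = 218.8 + 336.1·tan28.1° = 218.8 + 179.5 = 398.3 kN/m
FS = 398.3 / 285.2 = 1.397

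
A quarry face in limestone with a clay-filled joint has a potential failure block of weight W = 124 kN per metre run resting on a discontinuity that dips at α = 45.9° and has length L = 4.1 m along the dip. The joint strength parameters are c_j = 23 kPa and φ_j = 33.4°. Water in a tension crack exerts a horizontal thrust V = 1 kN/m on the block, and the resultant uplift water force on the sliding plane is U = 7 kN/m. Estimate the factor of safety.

Resolving the block weight along and normal to the plane and applying the Mohr–Coulomb strength on the joint:
N' = W cosα − U − V sinα = 124·cos45.9° − 7 − 1·sin45.9° = 78.6 kN/m
Driving force T = W sinα + V cosα = 124·sin45.9° + 1·cos45.9° = 89.7 kN/m
Resisting force R = c_j·L + N'·tanφ_j = 23·4.1 + 78.6·tan33.4° = 94.3 + 51.8 = 146.1 kN/m
FS = R / T = 146.1 / 89.7 = 1.628

FS = 1.63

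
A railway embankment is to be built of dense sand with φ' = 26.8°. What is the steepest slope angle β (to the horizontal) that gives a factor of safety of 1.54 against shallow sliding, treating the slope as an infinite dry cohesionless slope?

For an infinite dry cohesionless slope FS = tanφ'/tanβ, so tanβ = tanφ' / FS.
tanβ = tan26.8° / 1.54 = 0.5051 / 1.54 = 0.3280
β = arctan(0.3280) = 18.16°

β = 18.2°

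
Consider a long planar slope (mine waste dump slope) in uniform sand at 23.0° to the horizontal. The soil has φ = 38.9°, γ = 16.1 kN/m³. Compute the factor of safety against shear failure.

For a dry cohesionless infinite slope the factor of safety is FS = tanφ / tanβ.
FS = tan38.9° / tan23.0° = 0.8069 / 0.4245 = 1.901

FS = 1.90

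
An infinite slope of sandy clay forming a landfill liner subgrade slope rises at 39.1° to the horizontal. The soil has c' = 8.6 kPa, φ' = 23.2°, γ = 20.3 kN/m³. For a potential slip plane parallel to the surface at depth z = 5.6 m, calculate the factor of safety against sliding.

FS = 0.68

For an infinite slope with a slip plane parallel to the surface (no pore pressure): FS = [c' + γz cos²β tanφ'] / [γz sinβ cosβ].
γz = 20.3·5.6 = 113.68 kN/m²
Numerator = 8.6 + 113.68·cos²39.1°·tan23.2° = 8.6 + 113.68·0.6022·0.4286 = 37.944 kPa
Denominator = 113.68·sin39.1°·cos39.1° = 113.68·0.6307·0.7760 = 55.639 kPa
FS = 37.944 / 55.639 = 0.682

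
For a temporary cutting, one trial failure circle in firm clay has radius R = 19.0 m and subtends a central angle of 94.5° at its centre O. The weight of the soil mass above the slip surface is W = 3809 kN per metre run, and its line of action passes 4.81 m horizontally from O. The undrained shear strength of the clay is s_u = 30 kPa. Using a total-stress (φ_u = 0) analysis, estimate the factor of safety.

Taking moments about the centre O, the resisting moment is provided by the undrained shear strength acting along the arc:
Arc length L_a = R·θ = 19.0·(94.5°·π/180) = 19.0·1.6493 = 31.34 m
M_R = s_u·L_a·R = 30·31.34·19.0 = 17862.3 kN·m/m
M_D = W·d = 3809·4.81 = 18321.3 kN·m/m
FS = M_R / M_D = 17862.3 / 18321.3 = 0.975

FS = 0.97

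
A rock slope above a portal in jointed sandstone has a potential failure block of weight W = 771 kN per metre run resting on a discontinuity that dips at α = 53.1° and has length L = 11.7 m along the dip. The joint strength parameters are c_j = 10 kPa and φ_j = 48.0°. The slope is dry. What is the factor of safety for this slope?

FS = 1.02

Resolving the block weight along and normal to the plane and applying the Mohr–Coulomb strength on the joint:
N' = W cosα = 771·cos53.1° = 462.9 kN/m
Driving force T = W sinα = 771·sin53.1° = 616.6 kN/m
Resisting force R = c_j·L + N'·tanφ_j = 10·11.7 + 462.9·tan48.0° = 117.0 + 514.1 = 631.1 kN/m
FS = R / T = 631.1 / 616.6 = 1.024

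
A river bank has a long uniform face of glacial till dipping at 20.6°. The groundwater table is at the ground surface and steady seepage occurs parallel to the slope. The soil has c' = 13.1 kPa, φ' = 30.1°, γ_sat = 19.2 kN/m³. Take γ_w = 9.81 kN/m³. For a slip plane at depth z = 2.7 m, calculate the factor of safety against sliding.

With seepage parallel to the slope and the water table at the surface, the effective normal stress on the slip plane uses the buoyant unit weight γ' = γ_sat − γ_w while the driving shear stress uses γ_sat:
FS = [c' + γ' z cos²β tanφ'] / [γ_sat z sinβ cosβ]
γ' = 19.2 − 9.81 = 9.39 kN/m³
Numerator = 13.1 + 9.39·2.7·cos²20.6°·tan30.1° = 13.1 + 9.39·2.7·0.8762·0.5797 = 25.977 kPa
Denominator = 19.2·2.7·sin20.6°·cos20.6° = 19.2·2.7·0.3518·0.9361 = 17.073 kPa
FS = 25.977 / 17.073 = 1.522

FS = 1.52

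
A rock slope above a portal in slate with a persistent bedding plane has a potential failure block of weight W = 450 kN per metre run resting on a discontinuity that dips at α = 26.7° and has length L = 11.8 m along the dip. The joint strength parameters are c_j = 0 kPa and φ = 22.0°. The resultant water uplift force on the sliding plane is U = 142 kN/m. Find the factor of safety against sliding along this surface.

Resolving the block weight along and normal to the plane and applying the Mohr–Coulomb strength on the joint:
N' = W cosα − U = 450·cos26.7° − 142 = 260.0 kN/m
Driving force T = W sinα = 450·sin26.7° = 202.2 kN/m
Resisting force R = c_j·L + N'·tanφ = 0·11.8 + 260.0·tan22.0° = 0.0 + 105.1 = 105.1 kN/m
FS = R / T = 105.1 / 202.2 = 0.520

FS = 0.52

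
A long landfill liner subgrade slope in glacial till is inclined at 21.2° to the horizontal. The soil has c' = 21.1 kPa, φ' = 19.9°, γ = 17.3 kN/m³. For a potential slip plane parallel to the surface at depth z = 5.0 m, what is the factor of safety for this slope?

For an infinite slope with a slip plane parallel to the surface (no pore pressure): FS = [c' + γz cos²β tanφ'] / [γz sinβ cosβ].
γz = 17.3·5.0 = 86.50 kN/m²
Numerator = 21.1 + 86.50·cos²21.2°·tan19.9° = 21.1 + 86.50·0.8692·0.3620 = 48.318 kPa
Denominator = 86.50·sin21.2°·cos21.2° = 86.50·0.3616·0.9323 = 29.164 kPa
FS = 48.318 / 29.164 = 1.657

FS = 1.66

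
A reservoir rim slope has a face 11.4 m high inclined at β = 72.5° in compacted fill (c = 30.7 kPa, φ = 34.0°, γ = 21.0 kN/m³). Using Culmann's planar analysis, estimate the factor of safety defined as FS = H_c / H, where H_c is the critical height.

H_c = (4c/γ) · sinβ cosφ / [1 − cos(β − φ)]
    = (4·30.7/21.0) · sin72.5°·cos34.0° / [1 − cos38.5°]
    = 5.848 · 0.7907 / 0.2174 = 21.27 m
FS = H_c / H = 21.27 / 11.4 = 1.866

FS = 1.87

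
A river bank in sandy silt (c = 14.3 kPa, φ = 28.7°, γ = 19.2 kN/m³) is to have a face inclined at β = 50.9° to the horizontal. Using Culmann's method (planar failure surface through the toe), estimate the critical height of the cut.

H_c = 27.36 m

Culmann's analysis gives the critical failure plane at α_cr = (β + φ)/2 = (50.9 + 28.7)/2 = 39.8°, and the critical height
H_c = (4c/γ) · sinβ cosφ / [1 − cos(β − φ)]
    = (4·14.3/19.2) · sin50.9°·cos28.7° / [1 − cos(22.2°)]
    = 2.979 · 0.7760·0.8771 / [1 − 0.9259]
    = 2.979 · 0.6807 / 0.0741
    = 27.36 m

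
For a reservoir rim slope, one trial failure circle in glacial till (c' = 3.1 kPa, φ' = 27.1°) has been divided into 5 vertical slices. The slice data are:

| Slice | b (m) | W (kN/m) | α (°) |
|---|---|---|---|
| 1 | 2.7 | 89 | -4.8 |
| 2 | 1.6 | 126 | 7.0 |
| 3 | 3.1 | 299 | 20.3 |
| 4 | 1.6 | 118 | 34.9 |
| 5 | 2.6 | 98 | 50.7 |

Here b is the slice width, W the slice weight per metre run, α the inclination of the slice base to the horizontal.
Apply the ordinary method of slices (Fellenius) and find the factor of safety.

FS = 1.48

Ordinary method of slices: FS = Σ[c'·Δl_i + (W_i cosα_i)·tanφ'] / Σ W_i sinα_i, with Δl_i = b_i / cosα_i.
Slice 1: Δl = 2.7/cos(-4.8°) = 2.710 m; N'_1 = 89·cos(-4.8°) = 88.7; c'Δl = 8.40; W sinα = -7.4
Slice 2: Δl = 1.6/cos7.0° = 1.612 m; N'_2 = 126·cos7.0° = 125.1; c'Δl = 5.00; W sinα = 15.4
Slice 3: Δl = 3.1/cos20.3° = 3.305 m; N'_3 = 299·cos20.3° = 280.4; c'Δl = 10.25; W sinα = 103.7
Slice 4: Δl = 1.6/cos34.9° = 1.951 m; N'_4 = 118·cos34.9° = 96.8; c'Δl = 6.05; W sinα = 67.5
Slice 5: Δl = 2.6/cos50.7° = 4.105 m; N'_5 = 98·cos50.7° = 62.1; c'Δl = 12.73; W sinα = 75.8
Σc'Δl = 42.4 kN/m; ΣN' = 653.0 kN/m; ΣW sinα = 255.0 kN/m
Resisting = 42.4 + 653.0·tan27.1° = 42.4 + 334.2 = 376.6 kN/m
FS = 376.6 / 255.0 = 1.477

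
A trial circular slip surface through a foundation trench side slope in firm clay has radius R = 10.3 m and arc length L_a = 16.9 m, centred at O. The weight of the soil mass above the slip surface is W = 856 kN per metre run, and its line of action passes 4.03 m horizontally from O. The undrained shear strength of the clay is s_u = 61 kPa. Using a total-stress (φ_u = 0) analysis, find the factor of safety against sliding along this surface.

Taking moments about the centre O, the resisting moment is provided by the undrained shear strength acting along the arc:
M_R = s_u·L_a·R = 61·16.90·10.3 = 10618.3 kN·m/m
M_D = W·d = 856·4.03 = 3449.7 kN·m/m
FS = M_R / M_D = 10618.3 / 3449.7 = 3.078

FS = 3.08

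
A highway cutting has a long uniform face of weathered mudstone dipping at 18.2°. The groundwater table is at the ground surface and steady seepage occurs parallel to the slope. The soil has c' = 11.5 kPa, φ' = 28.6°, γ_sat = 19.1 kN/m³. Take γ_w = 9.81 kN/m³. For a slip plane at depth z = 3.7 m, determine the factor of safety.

With seepage parallel to the slope and the water table at the surface, the effective normal stress on the slip plane uses the buoyant unit weight γ' = γ_sat − γ_w while the driving shear stress uses γ_sat:
FS = [c' + γ' z cos²β tanφ'] / [γ_sat z sinβ cosβ]
γ' = 19.1 − 9.81 = 9.29 kN/m³
Numerator = 11.5 + 9.29·3.7·cos²18.2°·tan28.6° = 11.5 + 9.29·3.7·0.9024·0.5452 = 28.413 kPa
Denominator = 19.1·3.7·sin18.2°·cos18.2° = 19.1·3.7·0.3123·0.9500 = 20.968 kPa
FS = 28.413 / 20.968 = 1.355

FS = 1.36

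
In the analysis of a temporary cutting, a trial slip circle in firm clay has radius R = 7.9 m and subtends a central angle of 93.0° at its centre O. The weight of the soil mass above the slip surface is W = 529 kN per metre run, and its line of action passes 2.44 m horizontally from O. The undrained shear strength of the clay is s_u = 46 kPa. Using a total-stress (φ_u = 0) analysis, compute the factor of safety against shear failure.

Taking moments about the centre O, the resisting moment is provided by the undrained shear strength acting along the arc:
Arc length L_a = R·θ = 7.9·(93.0°·π/180) = 7.9·1.6232 = 12.82 m
M_R = s_u·L_a·R = 46·12.82·7.9 = 4659.9 kN·m/m
M_D = W·d = 529·2.44 = 1290.8 kN·m/m
FS = M_R / M_D = 4659.9 / 1290.8 = 3.610

FS = 3.61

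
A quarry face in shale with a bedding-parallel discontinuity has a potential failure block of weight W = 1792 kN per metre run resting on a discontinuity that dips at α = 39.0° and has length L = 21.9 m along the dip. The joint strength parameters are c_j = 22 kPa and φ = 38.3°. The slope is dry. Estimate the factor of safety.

Resolving the block weight along and normal to the plane and applying the Mohr–Coulomb strength on the joint:
N' = W cosα = 1792·cos39.0° = 1392.6 kN/m
Driving force T = W sinα = 1792·sin39.0° = 1127.7 kN/m
Resisting force R = c_j·L + N'·tanφ = 22·21.9 + 1392.6·tan38.3° = 481.8 + 1099.8 = 1581.6 kN/m
FS = R / T = 1581.6 / 1127.7 = 1.402

FS = 1.40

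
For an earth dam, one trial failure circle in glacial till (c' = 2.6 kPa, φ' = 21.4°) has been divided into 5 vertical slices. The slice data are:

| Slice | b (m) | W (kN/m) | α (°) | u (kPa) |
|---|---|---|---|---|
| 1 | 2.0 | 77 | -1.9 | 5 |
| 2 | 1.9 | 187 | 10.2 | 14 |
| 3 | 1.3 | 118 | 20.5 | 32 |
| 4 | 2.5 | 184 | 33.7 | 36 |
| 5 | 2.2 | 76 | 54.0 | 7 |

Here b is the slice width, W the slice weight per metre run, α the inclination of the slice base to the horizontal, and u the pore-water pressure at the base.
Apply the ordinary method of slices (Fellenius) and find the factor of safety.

FS = 0.72

Ordinary method of slices: FS = Σ[c'·Δl_i + (W_i cosα_i − u_i·Δl_i)·tanφ'] / Σ W_i sinα_i, with Δl_i = b_i / cosα_i.
Slice 1: Δl = 2.0/cos(-1.9°) = 2.001 m; N'_1 = 77·cos(-1.9°) − 5·2.001 = 67.0; c'Δl = 5.20; W sinα = -2.6
Slice 2: Δl = 1.9/cos10.2° = 1.931 m; N'_2 = 187·cos10.2° − 14·1.931 = 157.0; c'Δl = 5.02; W sinα = 33.1
Slice 3: Δl = 1.3/cos20.5° = 1.388 m; N'_3 = 118·cos20.5° − 32·1.388 = 66.1; c'Δl = 3.61; W sinα = 41.3
Slice 4: Δl = 2.5/cos33.7° = 3.005 m; N'_4 = 184·cos33.7° − 36·3.005 = 44.9; c'Δl = 7.81; W sinα = 102.1
Slice 5: Δl = 2.2/cos54.0° = 3.743 m; N'_5 = 76·cos54.0° − 7·3.743 = 18.5; c'Δl = 9.73; W sinα = 61.5
Σc'Δl = 31.4 kN/m; ΣN' = 353.5 kN/m; ΣW sinα = 235.5 kN/m
Resisting = 31.4 + 353.5·tan21.4° = 31.4 + 138.5 = 169.9 kN/m
FS = 169.9 / 235.5 = 0.722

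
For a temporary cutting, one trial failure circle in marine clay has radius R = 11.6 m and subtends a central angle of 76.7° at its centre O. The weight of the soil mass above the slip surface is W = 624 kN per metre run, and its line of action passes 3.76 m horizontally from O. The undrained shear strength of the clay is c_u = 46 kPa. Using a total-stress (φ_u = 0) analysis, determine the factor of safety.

FS = 3.53

Taking moments about the centre O, the resisting moment is provided by the undrained shear strength acting along the arc:
Arc length L_a = R·θ = 11.6·(76.7°·π/180) = 11.6·1.3387 = 15.53 m
M_R = c_u·L_a·R = 46·15.53·11.6 = 8286.0 kN·m/m
M_D = W·d = 624·3.76 = 2346.2 kN·m/m
FS = M_R / M_D = 8286.0 / 2346.2 = 3.532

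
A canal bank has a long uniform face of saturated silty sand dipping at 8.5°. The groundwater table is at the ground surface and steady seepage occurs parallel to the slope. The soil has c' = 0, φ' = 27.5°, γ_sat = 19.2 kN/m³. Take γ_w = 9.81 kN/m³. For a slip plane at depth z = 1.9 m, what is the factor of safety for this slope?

FS = 1.70

With seepage parallel to the slope and the water table at the surface, the effective normal stress on the slip plane uses the buoyant unit weight γ' = γ_sat − γ_w while the driving shear stress uses γ_sat:
FS = [c' + γ' z cos²β tanφ'] / [γ_sat z sinβ cosβ]
(For c' = 0 this reduces to FS = (γ'/γ_sat)·tanφ'/tanβ.)
γ' = 19.2 − 9.81 = 9.39 kN/m³
Numerator = 0.0 + 9.39·1.9·cos²8.5°·tan27.5° = 0.0 + 9.39·1.9·0.9782·0.5206 = 9.085 kPa
Denominator = 19.2·1.9·sin8.5°·cos8.5° = 19.2·1.9·0.1478·0.9890 = 5.333 kPa
FS = 9.085 / 5.333 = 1.704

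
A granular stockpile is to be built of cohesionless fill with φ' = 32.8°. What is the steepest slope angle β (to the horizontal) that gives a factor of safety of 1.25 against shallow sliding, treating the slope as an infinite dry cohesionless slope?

For an infinite dry cohesionless slope FS = tanφ'/tanβ, so tanβ = tanφ' / FS.
tanβ = tan32.8° / 1.25 = 0.6445 / 1.25 = 0.5156
β = arctan(0.5156) = 27.27°

β = 27.3°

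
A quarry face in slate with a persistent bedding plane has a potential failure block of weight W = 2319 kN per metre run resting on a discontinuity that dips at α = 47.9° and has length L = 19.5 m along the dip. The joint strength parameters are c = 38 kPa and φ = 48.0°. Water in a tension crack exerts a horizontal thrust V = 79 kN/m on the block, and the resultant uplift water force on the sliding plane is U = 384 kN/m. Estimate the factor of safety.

FS = 1.11

Resolving the block weight along and normal to the plane and applying the Mohr–Coulomb strength on the joint:
N' = W cosα − U − V sinα = 2319·cos47.9° − 384 − 79·sin47.9° = 1112.1 kN/m
Driving force T = W sinα + V cosα = 2319·sin47.9° + 79·cos47.9° = 1773.6 kN/m
Resisting force R = c·L + N'·tanφ = 38·19.5 + 1112.1·tan48.0° = 741.0 + 1235.1 = 1976.1 kN/m
FS = R / T = 1976.1 / 1773.6 = 1.114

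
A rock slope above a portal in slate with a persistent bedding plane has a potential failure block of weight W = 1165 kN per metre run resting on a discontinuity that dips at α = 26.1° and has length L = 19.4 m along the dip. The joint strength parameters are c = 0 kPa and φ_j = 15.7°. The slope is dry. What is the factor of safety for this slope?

FS = 0.57

Resolving the block weight along and normal to the plane and applying the Mohr–Coulomb strength on the joint:
N' = W cosα = 1165·cos26.1° = 1046.2 kN/m
Driving force T = W sinα = 1165·sin26.1° = 512.5 kN/m
Resisting force R = c·L + N'·tanφ_j = 0·19.4 + 1046.2·tan15.7° = 0.0 + 294.1 = 294.1 kN/m
FS = R / T = 294.1 / 512.5 = 0.574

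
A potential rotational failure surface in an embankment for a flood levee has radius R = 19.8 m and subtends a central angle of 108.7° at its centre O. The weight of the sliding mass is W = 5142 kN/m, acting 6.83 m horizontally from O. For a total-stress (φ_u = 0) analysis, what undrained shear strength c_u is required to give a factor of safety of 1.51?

c_u = 71.3 kPa

FS = c_u·L_a·R / (W·d), so c_u = FS·W·d / (L_a·R).
Arc length L_a = R·θ = 19.8·(108.7°·π/180) = 19.8·1.8972 = 37.56 m
c_u = 1.51·5142·6.83 / (37.56·19.8) = 53031.0 / 743.77 = 71.30 kPa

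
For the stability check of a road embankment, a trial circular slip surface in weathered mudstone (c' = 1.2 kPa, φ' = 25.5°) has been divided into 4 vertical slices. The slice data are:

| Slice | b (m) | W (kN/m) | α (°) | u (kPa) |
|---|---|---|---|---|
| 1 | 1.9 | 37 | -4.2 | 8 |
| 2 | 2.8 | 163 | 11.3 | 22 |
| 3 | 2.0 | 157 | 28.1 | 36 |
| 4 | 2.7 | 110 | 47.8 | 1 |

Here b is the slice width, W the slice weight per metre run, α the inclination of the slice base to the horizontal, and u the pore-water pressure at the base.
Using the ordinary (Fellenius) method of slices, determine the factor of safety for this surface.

Ordinary method of slices: FS = Σ[c'·Δl_i + (W_i cosα_i − u_i·Δl_i)·tanφ'] / Σ W_i sinα_i, with Δl_i = b_i / cosα_i.
Slice 1: Δl = 1.9/cos(-4.2°) = 1.905 m; N'_1 = 37·cos(-4.2°) − 8·1.905 = 21.7; c'Δl = 2.29; W sinα = -2.7
Slice 2: Δl = 2.8/cos11.3° = 2.855 m; N'_2 = 163·cos11.3° − 22·2.855 = 97.0; c'Δl = 3.43; W sinα = 31.9
Slice 3: Δl = 2.0/cos28.1° = 2.267 m; N'_3 = 157·cos28.1° − 36·2.267 = 56.9; c'Δl = 2.72; W sinα = 73.9
Slice 4: Δl = 2.7/cos47.8° = 4.020 m; N'_4 = 110·cos47.8° − 1·4.020 = 69.9; c'Δl = 4.82; W sinα = 81.5
Σc'Δl = 13.3 kN/m; ΣN' = 245.4 kN/m; ΣW sinα = 184.7 kN/m
Resisting = 13.3 + 245.4·tan25.5° = 13.3 + 117.1 = 130.3 kN/m
FS = 130.3 / 184.7 = 0.706

FS = 0.71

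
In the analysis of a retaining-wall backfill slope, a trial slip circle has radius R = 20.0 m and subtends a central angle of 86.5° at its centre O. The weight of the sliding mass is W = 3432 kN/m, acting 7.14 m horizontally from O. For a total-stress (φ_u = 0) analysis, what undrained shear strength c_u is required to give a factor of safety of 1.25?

FS = c_u·L_a·R / (W·d), so c_u = FS·W·d / (L_a·R).
Arc length L_a = R·θ = 20.0·(86.5°·π/180) = 20.0·1.5097 = 30.19 m
c_u = 1.25·3432·7.14 / (30.19·20.0) = 30630.6 / 603.88 = 50.72 kPa

c_u = 50.7 kPa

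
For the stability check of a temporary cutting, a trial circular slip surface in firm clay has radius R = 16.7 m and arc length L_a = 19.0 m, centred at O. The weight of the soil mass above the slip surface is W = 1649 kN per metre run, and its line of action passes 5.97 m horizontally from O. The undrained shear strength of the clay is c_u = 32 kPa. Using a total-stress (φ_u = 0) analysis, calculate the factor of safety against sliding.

Taking moments about the centre O, the resisting moment is provided by the undrained shear strength acting along the arc:
M_R = c_u·L_a·R = 32·19.00·16.7 = 10153.6 kN·m/m
M_D = W·d = 1649·5.97 = 9844.5 kN·m/m
FS = M_R / M_D = 10153.6 / 9844.5 = 1.031

FS = 1.03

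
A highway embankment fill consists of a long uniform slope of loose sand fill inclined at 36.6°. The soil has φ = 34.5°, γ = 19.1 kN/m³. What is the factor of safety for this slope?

FS = 0.93

For a dry cohesionless infinite slope the factor of safety is FS = tanφ / tanβ.
FS = tan34.5° / tan36.6° = 0.6873 / 0.7427 = 0.925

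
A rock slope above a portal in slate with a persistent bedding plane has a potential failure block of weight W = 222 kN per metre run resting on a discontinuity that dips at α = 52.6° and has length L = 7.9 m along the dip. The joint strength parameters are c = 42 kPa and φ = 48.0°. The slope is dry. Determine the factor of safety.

Resolving the block weight along and normal to the plane and applying the Mohr–Coulomb strength on the joint:
N' = W cosα = 222·cos52.6° = 134.8 kN/m
Driving force T = W sinα = 222·sin52.6° = 176.4 kN/m
Resisting force R = c·L + N'·tanφ = 42·7.9 + 134.8·tan48.0° = 331.8 + 149.8 = 481.6 kN/m
FS = R / T = 481.6 / 176.4 = 2.731

FS = 2.73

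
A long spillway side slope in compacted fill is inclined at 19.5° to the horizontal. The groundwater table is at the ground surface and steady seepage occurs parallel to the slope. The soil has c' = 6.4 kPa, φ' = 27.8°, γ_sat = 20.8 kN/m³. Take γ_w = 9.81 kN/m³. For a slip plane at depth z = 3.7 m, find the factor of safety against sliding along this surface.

FS = 1.05

With seepage parallel to the slope and the water table at the surface, the effective normal stress on the slip plane uses the buoyant unit weight γ' = γ_sat − γ_w while the driving shear stress uses γ_sat:
FS = [c' + γ' z cos²β tanφ'] / [γ_sat z sinβ cosβ]
γ' = 20.8 − 9.81 = 10.99 kN/m³
Numerator = 6.4 + 10.99·3.7·cos²19.5°·tan27.8° = 6.4 + 10.99·3.7·0.8886·0.5272 = 25.450 kPa
Denominator = 20.8·3.7·sin19.5°·cos19.5° = 20.8·3.7·0.3338·0.9426 = 24.216 kPa
FS = 25.450 / 24.216 = 1.051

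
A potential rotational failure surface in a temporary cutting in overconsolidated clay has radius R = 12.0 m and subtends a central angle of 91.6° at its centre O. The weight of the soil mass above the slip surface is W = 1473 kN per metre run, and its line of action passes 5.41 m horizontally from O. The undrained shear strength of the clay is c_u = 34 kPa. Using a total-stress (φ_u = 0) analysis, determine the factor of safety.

Taking moments about the centre O, the resisting moment is provided by the undrained shear strength acting along the arc:
Arc length L_a = R·θ = 12.0·(91.6°·π/180) = 12.0·1.5987 = 19.18 m
M_R = c_u·L_a·R = 34·19.18·12.0 = 7827.3 kN·m/m
M_D = W·d = 1473·5.41 = 7968.9 kN·m/m
FS = M_R / M_D = 7827.3 / 7968.9 = 0.982

FS = 0.98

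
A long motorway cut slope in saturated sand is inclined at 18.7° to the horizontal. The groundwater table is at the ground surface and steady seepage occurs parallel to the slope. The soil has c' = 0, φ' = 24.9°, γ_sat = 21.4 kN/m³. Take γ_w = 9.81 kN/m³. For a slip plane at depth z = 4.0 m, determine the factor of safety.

FS = 0.74

With seepage parallel to the slope and the water table at the surface, the effective normal stress on the slip plane uses the buoyant unit weight γ' = γ_sat − γ_w while the driving shear stress uses γ_sat:
FS = [c' + γ' z cos²β tanφ'] / [γ_sat z sinβ cosβ]
(For c' = 0 this reduces to FS = (γ'/γ_sat)·tanφ'/tanβ.)
γ' = 21.4 − 9.81 = 11.59 kN/m³
Numerator = 0.0 + 11.59·4.0·cos²18.7°·tan24.9° = 0.0 + 11.59·4.0·0.8972·0.4642 = 19.308 kPa
Denominator = 21.4·4.0·sin18.7°·cos18.7° = 21.4·4.0·0.3206·0.9472 = 25.996 kPa
FS = 19.308 / 25.996 = 0.743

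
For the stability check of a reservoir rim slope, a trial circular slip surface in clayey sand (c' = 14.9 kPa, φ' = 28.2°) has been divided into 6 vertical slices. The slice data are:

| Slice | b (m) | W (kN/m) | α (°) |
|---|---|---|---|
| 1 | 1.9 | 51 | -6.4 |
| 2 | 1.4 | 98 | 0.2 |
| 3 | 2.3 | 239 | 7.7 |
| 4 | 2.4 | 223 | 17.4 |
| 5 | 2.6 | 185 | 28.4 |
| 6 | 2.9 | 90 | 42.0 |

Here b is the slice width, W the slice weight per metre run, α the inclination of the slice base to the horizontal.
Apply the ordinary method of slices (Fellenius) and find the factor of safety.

Ordinary method of slices: FS = Σ[c'·Δl_i + (W_i cosα_i)·tanφ'] / Σ W_i sinα_i, with Δl_i = b_i / cosα_i.
Slice 1: Δl = 1.9/cos(-6.4°) = 1.912 m; N'_1 = 51·cos(-6.4°) = 50.7; c'Δl = 28.49; W sinα = -5.7
Slice 2: Δl = 1.4/cos0.2° = 1.400 m; N'_2 = 98·cos0.2° = 98.0; c'Δl = 20.86; W sinα = 0.3
Slice 3: Δl = 2.3/cos7.7° = 2.321 m; N'_3 = 239·cos7.7° = 236.8; c'Δl = 34.58; W sinα = 32.0
Slice 4: Δl = 2.4/cos17.4° = 2.515 m; N'_4 = 223·cos17.4° = 212.8; c'Δl = 37.47; W sinα = 66.7
Slice 5: Δl = 2.6/cos28.4° = 2.956 m; N'_5 = 185·cos28.4° = 162.7; c'Δl = 44.04; W sinα = 88.0
Slice 6: Δl = 2.9/cos42.0° = 3.902 m; N'_6 = 90·cos42.0° = 66.9; c'Δl = 58.14; W sinα = 60.2
Σc'Δl = 223.6 kN/m; ΣN' = 827.9 kN/m; ΣW sinα = 241.6 kN/m
Resisting = 223.6 + 827.9·tan28.2° = 223.6 + 443.9 = 667.5 kN/m
FS = 667.5 / 241.6 = 2.763

FS = 2.76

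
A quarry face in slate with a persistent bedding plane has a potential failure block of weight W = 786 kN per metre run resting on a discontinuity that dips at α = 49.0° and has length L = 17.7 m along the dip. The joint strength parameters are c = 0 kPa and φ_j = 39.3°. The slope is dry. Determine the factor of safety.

Resolving the block weight along and normal to the plane and applying the Mohr–Coulomb strength on the joint:
N' = W cosα = 786·cos49.0° = 515.7 kN/m
Driving force T = W sinα = 786·sin49.0° = 593.2 kN/m
Resisting force R = c·L + N'·tanφ_j = 0·17.7 + 515.7·tan39.3° = 0.0 + 422.1 = 422.1 kN/m
FS = R / T = 422.1 / 593.2 = 0.712

FS = 0.71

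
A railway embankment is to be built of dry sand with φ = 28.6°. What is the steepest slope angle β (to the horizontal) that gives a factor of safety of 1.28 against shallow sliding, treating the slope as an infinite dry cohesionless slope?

β = 23.1°

For an infinite dry cohesionless slope FS = tanφ/tanβ, so tanβ = tanφ / FS.
tanβ = tan28.6° / 1.28 = 0.5452 / 1.28 = 0.4260
β = arctan(0.4260) = 23.07°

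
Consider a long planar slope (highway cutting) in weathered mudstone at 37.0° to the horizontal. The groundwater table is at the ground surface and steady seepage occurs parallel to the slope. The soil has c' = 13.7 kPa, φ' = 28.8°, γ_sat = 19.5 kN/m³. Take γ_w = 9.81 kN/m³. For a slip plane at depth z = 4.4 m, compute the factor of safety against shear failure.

With seepage parallel to the slope and the water table at the surface, the effective normal stress on the slip plane uses the buoyant unit weight γ' = γ_sat − γ_w while the driving shear stress uses γ_sat:
FS = [c' + γ' z cos²β tanφ'] / [γ_sat z sinβ cosβ]
γ' = 19.5 − 9.81 = 9.69 kN/m³
Numerator = 13.7 + 9.69·4.4·cos²37.0°·tan28.8° = 13.7 + 9.69·4.4·0.6378·0.5498 = 28.650 kPa
Denominator = 19.5·4.4·sin37.0°·cos37.0° = 19.5·4.4·0.6018·0.7986 = 41.238 kPa
FS = 28.650 / 41.238 = 0.695

FS = 0.69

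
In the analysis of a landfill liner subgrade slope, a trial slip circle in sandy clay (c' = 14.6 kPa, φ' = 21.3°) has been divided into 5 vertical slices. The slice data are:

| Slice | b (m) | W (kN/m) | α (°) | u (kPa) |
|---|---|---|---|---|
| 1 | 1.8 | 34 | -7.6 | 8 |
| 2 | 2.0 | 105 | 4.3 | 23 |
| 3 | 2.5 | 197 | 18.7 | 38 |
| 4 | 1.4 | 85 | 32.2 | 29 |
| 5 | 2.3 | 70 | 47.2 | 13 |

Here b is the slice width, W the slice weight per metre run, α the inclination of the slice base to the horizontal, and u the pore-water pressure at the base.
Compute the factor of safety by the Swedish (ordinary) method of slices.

FS = 1.49

Ordinary method of slices: FS = Σ[c'·Δl_i + (W_i cosα_i − u_i·Δl_i)·tanφ'] / Σ W_i sinα_i, with Δl_i = b_i / cosα_i.
Slice 1: Δl = 1.8/cos(-7.6°) = 1.816 m; N'_1 = 34·cos(-7.6°) − 8·1.816 = 19.2; c'Δl = 26.51; W sinα = -4.5
Slice 2: Δl = 2.0/cos4.3° = 2.006 m; N'_2 = 105·cos4.3° − 23·2.006 = 58.6; c'Δl = 29.28; W sinα = 7.9
Slice 3: Δl = 2.5/cos18.7° = 2.639 m; N'_3 = 197·cos18.7° − 38·2.639 = 86.3; c'Δl = 38.53; W sinα = 63.2
Slice 4: Δl = 1.4/cos32.2° = 1.654 m; N'_4 = 85·cos32.2° − 29·1.654 = 23.9; c'Δl = 24.16; W sinα = 45.3
Slice 5: Δl = 2.3/cos47.2° = 3.385 m; N'_5 = 70·cos47.2° − 13·3.385 = 3.6; c'Δl = 49.42; W sinα = 51.4
Σc'Δl = 167.9 kN/m; ΣN' = 191.6 kN/m; ΣW sinα = 163.2 kN/m
Resisting = 167.9 + 191.6·tan21.3° = 167.9 + 74.7 = 242.6 kN/m
FS = 242.6 / 163.2 = 1.487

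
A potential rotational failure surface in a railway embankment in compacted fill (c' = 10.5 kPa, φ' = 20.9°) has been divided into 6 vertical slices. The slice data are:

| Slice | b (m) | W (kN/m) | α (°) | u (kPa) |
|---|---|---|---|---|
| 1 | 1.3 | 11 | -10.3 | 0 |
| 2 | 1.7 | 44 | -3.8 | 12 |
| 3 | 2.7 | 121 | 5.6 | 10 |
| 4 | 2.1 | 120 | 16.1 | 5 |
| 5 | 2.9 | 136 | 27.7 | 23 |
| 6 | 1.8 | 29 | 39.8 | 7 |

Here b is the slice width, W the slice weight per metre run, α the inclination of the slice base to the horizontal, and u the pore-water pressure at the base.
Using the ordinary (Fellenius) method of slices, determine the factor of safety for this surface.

Ordinary method of slices: FS = Σ[c'·Δl_i + (W_i cosα_i − u_i·Δl_i)·tanφ'] / Σ W_i sinα_i, with Δl_i = b_i / cosα_i.
Slice 1: Δl = 1.3/cos(-10.3°) = 1.321 m; N'_1 = 11·cos(-10.3°) − 0·1.321 = 10.8; c'Δl = 13.87; W sinα = -2.0
Slice 2: Δl = 1.7/cos(-3.8°) = 1.704 m; N'_2 = 44·cos(-3.8°) − 12·1.704 = 23.5; c'Δl = 17.89; W sinα = -2.9
Slice 3: Δl = 2.7/cos5.6° = 2.713 m; N'_3 = 121·cos5.6° − 10·2.713 = 93.3; c'Δl = 28.49; W sinα = 11.8
Slice 4: Δl = 2.1/cos16.1° = 2.186 m; N'_4 = 120·cos16.1° − 5·2.186 = 104.4; c'Δl = 22.95; W sinα = 33.3
Slice 5: Δl = 2.9/cos27.7° = 3.275 m; N'_5 = 136·cos27.7° − 23·3.275 = 45.1; c'Δl = 34.39; W sinα = 63.2
Slice 6: Δl = 1.8/cos39.8° = 2.343 m; N'_6 = 29·cos39.8° − 7·2.343 = 5.9; c'Δl = 24.60; W sinα = 18.6
Σc'Δl = 142.2 kN/m; ΣN' = 282.9 kN/m; ΣW sinα = 122.0 kN/m
Resisting = 142.2 + 282.9·tan20.9° = 142.2 + 108.0 = 250.2 kN/m
FS = 250.2 / 122.0 = 2.051

FS = 2.05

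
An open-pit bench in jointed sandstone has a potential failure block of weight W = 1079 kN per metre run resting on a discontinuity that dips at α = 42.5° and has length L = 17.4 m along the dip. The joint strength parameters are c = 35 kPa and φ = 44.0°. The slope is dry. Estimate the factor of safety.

Resolving the block weight along and normal to the plane and applying the Mohr–Coulomb strength on the joint:
N' = W cosα = 1079·cos42.5° = 795.5 kN/m
Driving force T = W sinα = 1079·sin42.5° = 729.0 kN/m
Resisting force R = c·L + N'·tanφ = 35·17.4 + 795.5·tan44.0° = 609.0 + 768.2 = 1377.2 kN/m
FS = R / T = 1377.2 / 729.0 = 1.889

FS = 1.89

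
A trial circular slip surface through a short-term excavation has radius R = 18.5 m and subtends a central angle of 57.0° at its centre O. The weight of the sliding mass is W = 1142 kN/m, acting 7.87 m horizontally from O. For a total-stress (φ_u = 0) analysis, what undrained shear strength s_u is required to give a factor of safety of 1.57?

FS = s_u·L_a·R / (W·d), so s_u = FS·W·d / (L_a·R).
Arc length L_a = R·θ = 18.5·(57.0°·π/180) = 18.5·0.9948 = 18.40 m
s_u = 1.57·1142·7.87 / (18.40·18.5) = 14110.4 / 340.48 = 41.44 kPa

s_u = 41.4 kPa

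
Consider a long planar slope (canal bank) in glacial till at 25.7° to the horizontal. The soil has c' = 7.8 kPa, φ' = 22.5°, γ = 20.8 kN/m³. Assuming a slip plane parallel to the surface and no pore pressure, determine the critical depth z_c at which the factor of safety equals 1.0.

z_c = 6.89 m

Setting FS = 1.00 in FS = [c' + γz cos²β tanφ'] / [γz sinβ cosβ] and solving for z:
z = c' / [γ cosβ (FS·sinβ − cosβ·tanφ')]
  = 7.8 / [20.8·cos25.7°·(1.00·sin25.7° − cos25.7°·tan22.5°)]
  = 7.8 / [20.8·0.9011·(1.00·0.4337 − 0.9011·0.4142)]
  = 7.8 / 1.1324 = 6.888 m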